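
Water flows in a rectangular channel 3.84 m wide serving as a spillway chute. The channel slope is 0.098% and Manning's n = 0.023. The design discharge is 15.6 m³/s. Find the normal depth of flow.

Manning's equation rearranged: A R^(2/3) = nQ / (1·√S) = 0.023 × 15.6 / (√0.00098) = 11.46.
At y = 3.13 m: A R^(2/3) = 13.5 — too large.
At y = 2.17 m: A R^(2/3) = 8.436 — too small.
At y = 2.75 m: A R^(2/3) = 11.46 — ≈ 11.46.

y_n = 2.75 m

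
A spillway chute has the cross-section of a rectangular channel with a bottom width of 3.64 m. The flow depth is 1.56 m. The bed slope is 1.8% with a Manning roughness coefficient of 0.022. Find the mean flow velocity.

V = 5.43 m/s

Flow area A = b·y = 3.64 × 1.56 = 5.678 m². Wetted perimeter P = b + 2y = 3.64 + 2×1.56 = 6.76 m.
Hydraulic radius R = A/P = 5.678/6.76 = 0.84 m.
From Manning's equation, V = (1/n) R^(2/3) S^(1/2) = (1/0.022) × 0.84^(2/3) × 0.018^(1/2) = 5.43 m/s.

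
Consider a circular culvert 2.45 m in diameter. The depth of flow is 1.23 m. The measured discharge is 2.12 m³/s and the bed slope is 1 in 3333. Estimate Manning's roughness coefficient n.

For a circular section of diameter D = 2.45 m at depth y = 1.23 m, the central angle is θ = 2 arccos(1 − 2y/D) = 3.15 rad. Then A = (D²/8)(θ − sin θ) = 2.369 m² and P = Dθ/2 = 3.858 m.
Hydraulic radius R = A/P = 2.369/3.858 = 0.6141 m.
Rearranging Manning's equation: n = (1/Q) A R^(2/3) S^(1/2) = (1/2.12) × 2.369 × 0.6141^(2/3) × √0.0003 = 0.014.

n = 0.014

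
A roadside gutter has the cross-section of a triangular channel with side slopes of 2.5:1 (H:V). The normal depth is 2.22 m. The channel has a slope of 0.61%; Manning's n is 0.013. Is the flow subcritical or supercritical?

For a triangular section with side slope z = 2.5: A = zy² = 2.5×2.22² = 12.32 m²; P = 2y√(1+z²) = 2×2.22×2.693 = 11.96 m.
Hydraulic radius R = A/P = 12.32/11.96 = 1.031 m.
V = (1/n) R^(2/3) √S = (1/0.013) × 1.031^(2/3) × √0.0061 = 6.13 m/s. Hydraulic depth D_h = A/T = 12.32/11.1 = 1.11 m.
Froude number Fr = V/√(g·D_h) = 6.13/√(9.81×1.11) = 1.86, which is greater than 1, so the flow is supercritical.

supercritical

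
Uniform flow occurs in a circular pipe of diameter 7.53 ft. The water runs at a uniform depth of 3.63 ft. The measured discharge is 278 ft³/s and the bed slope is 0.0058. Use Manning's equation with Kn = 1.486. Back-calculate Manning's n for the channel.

For a circular section of diameter D = 7.53 ft at depth y = 3.63 ft, the central angle is θ = 2 arccos(1 − 2y/D) = 3.07 rad. Then A = (D²/8)(θ − sin θ) = 21.25 ft² and P = Dθ/2 = 11.56 ft.
Hydraulic radius R = A/P = 21.25/11.56 = 1.839 ft.
Rearranging Manning's equation: n = (1.486/Q) A R^(2/3) S^(1/2) = (1.486/278) × 21.25 × 1.839^(2/3) × √0.0058 = 0.013.

n = 0.013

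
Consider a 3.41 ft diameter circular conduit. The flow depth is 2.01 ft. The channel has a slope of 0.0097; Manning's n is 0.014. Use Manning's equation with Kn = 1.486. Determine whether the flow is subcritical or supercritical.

supercritical

For a circular section of diameter D = 3.41 ft at depth y = 2.01 ft, the central angle is θ = 2 arccos(1 − 2y/D) = 3.501 rad. Then A = (D²/8)(θ − sin θ) = 5.601 ft² and P = Dθ/2 = 5.97 ft.
Hydraulic radius R = A/P = 5.601/5.97 = 0.9382 ft.
V = (1.486/n) R^(2/3) √S = (1.486/0.014) × 0.9382^(2/3) × √0.0097 = 10.02 ft/s. Hydraulic depth D_h = A/T = 5.601/3.355 = 1.669 ft.
Froude number Fr = V/√(g·D_h) = 10.02/√(32.2×1.669) = 1.37, which is greater than 1, so the flow is supercritical.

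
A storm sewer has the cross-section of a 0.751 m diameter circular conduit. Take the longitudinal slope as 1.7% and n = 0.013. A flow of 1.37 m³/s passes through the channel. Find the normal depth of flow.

Manning's equation rearranged: A R^(2/3) = nQ / (1·√S) = 0.013 × 1.37 / (√0.017) = 0.1366.
Try y = 0.698 m: A R^(2/3) = 0.1562 — too large.
Try y = 0.579 m: A R^(2/3) = 0.1366 — ≈ 0.1366.

y_n = 0.579 m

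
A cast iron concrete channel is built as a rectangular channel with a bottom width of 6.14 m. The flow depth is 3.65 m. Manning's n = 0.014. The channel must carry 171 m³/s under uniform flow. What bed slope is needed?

S = 0.00577

Flow area A = b·y = 6.14 × 3.65 = 22.41 m². Wetted perimeter P = b + 2y = 6.14 + 2×3.65 = 13.44 m.
Hydraulic radius R = A/P = 22.41/13.44 = 1.667 m.
From Manning's equation, S = [nQ / (1 A R^(2/3))]² = [0.014 × 171 / (1 × 22.41 × 1.667^(2/3))]² = 0.00577.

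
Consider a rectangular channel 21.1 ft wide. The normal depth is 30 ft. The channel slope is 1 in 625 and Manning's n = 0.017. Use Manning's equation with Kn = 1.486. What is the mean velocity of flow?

Flow area A = b·y = 21.1 × 30 = 633 ft². Wetted perimeter P = b + 2y = 21.1 + 2×30 = 81.1 ft.
Hydraulic radius R = A/P = 633/81.1 = 7.805 ft.
From Manning's equation, V = (1.486/n) R^(2/3) S^(1/2) = (1.486/0.017) × 7.805^(2/3) × 0.0016^(1/2) = 13.8 ft/s.

V = 13.8 ft/s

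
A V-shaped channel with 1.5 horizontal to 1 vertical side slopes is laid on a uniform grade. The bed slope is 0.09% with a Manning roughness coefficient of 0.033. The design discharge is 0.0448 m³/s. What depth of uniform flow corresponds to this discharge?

Manning's equation rearranged: A R^(2/3) = nQ / (1·√S) = 0.033 × 0.0448 / (√0.0009) = 0.04928.
Trying y = 0.271 m: A R^(2/3) = 0.02571 — short.
Trying y = 0.395 m: A R^(2/3) = 0.07022 — over.
Trying y = 0.346 m: A R^(2/3) = 0.04932 — matches.

y_n = 0.346 m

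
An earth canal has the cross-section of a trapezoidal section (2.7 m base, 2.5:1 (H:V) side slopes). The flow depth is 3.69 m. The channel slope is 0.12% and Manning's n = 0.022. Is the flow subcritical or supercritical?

subcritical

With bottom width b = 2.7 m and side slope z = 2.5: A = (b + zy)y = (2.7 + 2.5×3.69)×3.69 = 44 m²; P = b + 2y√(1+z²) = 2.7 + 2×3.69×2.693 = 22.57 m.
Hydraulic radius R = A/P = 44/22.57 = 1.95 m.
V = (1/n) R^(2/3) √S = (1/0.022) × 1.95^(2/3) × √0.0012 = 2.457 m/s. Hydraulic depth D_h = A/T = 44/21.15 = 2.081 m.
Froude number Fr = V/√(g·D_h) = 2.457/√(9.81×2.081) = 0.544, which is less than 1, so the flow is subcritical.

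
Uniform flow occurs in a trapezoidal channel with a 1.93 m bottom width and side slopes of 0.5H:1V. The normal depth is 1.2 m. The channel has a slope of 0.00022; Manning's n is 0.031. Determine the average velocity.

V = 0.362 m/s

With bottom width b = 1.93 m and side slope z = 0.5: A = (b + zy)y = (1.93 + 0.5×1.2)×1.2 = 3.036 m²; P = b + 2y√(1+z²) = 1.93 + 2×1.2×1.118 = 4.613 m.
Hydraulic radius R = A/P = 3.036/4.613 = 0.6581 m.
From Manning's equation, V = (1/n) R^(2/3) S^(1/2) = (1/0.031) × 0.6581^(2/3) × 0.00022^(1/2) = 0.362 m/s.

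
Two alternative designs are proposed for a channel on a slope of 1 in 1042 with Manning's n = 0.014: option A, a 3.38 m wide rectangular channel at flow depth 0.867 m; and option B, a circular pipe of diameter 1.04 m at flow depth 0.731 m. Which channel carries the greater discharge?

channel A

Channel A: Flow area A = b·y = 3.38 × 0.867 = 2.93 m². Wetted perimeter P = b + 2y = 3.38 + 2×0.867 = 5.114 m. Hydraulic radius R = A/P = 2.93/5.114 = 0.573 m. Q_A = (1/0.014)·2.93·0.573^(2/3)·√0.0009597 = 4.474 m³/s.
Channel B: For a circular section of diameter D = 1.04 m at depth y = 0.731 m, the central angle is θ = 2 arccos(1 − 2y/D) = 3.977 rad. Then A = (D²/8)(θ − sin θ) = 0.638 m² and P = Dθ/2 = 2.068 m. Hydraulic radius R = A/P = 0.638/2.068 = 0.3085 m. Q_B = (1/0.014)·0.638·0.3085^(2/3)·√0.0009597 = 0.6445 m³/s.
Q_A = 4.474 m³/s vs Q_B = 0.6445 m³/s, so channel A carries more.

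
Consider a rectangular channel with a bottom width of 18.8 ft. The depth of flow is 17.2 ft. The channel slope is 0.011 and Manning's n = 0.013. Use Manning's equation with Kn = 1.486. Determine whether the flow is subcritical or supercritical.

supercritical

Flow area A = b·y = 18.8 × 17.2 = 323.4 ft². Wetted perimeter P = b + 2y = 18.8 + 2×17.2 = 53.2 ft.
Hydraulic radius R = A/P = 323.4/53.2 = 6.078 ft.
V = (1.486/n) R^(2/3) √S = (1.486/0.013) × 6.078^(2/3) × √0.011 = 39.93 ft/s. Hydraulic depth D_h = A/T = 323.4/18.8 = 17.2 ft.
Froude number Fr = V/√(g·D_h) = 39.93/√(32.2×17.2) = 1.7, which is greater than 1, so the flow is supercritical.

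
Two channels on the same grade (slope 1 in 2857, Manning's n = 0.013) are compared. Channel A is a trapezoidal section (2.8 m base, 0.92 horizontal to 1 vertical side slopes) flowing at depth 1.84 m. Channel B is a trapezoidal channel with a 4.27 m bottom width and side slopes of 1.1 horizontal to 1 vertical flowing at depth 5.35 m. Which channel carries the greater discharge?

Channel A: With bottom width b = 2.8 m and side slope z = 0.92: A = (b + zy)y = (2.8 + 0.92×1.84)×1.84 = 8.267 m²; P = b + 2y√(1+z²) = 2.8 + 2×1.84×1.359 = 7.8 m. Hydraulic radius R = A/P = 8.267/7.8 = 1.06 m. Q_A = (1/0.013)·8.267·1.06^(2/3)·√0.00035 = 12.37 m³/s.
Channel B: With bottom width b = 4.27 m and side slope z = 1.1: A = (b + zy)y = (4.27 + 1.1×5.35)×5.35 = 54.33 m²; P = b + 2y√(1+z²) = 4.27 + 2×5.35×1.487 = 20.18 m. Hydraulic radius R = A/P = 54.33/20.18 = 2.693 m. Q_B = (1/0.013)·54.33·2.693^(2/3)·√0.00035 = 151.3 m³/s.
Q_A = 12.37 m³/s vs Q_B = 151.3 m³/s, so channel B carries more.

channel B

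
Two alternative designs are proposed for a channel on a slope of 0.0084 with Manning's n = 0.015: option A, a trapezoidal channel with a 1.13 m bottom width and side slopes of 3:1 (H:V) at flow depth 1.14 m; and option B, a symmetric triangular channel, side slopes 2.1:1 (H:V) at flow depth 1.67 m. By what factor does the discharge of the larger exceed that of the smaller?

1.28

Channel A: With bottom width b = 1.13 m and side slope z = 3: A = (b + zy)y = (1.13 + 3×1.14)×1.14 = 5.187 m²; P = b + 2y√(1+z²) = 1.13 + 2×1.14×3.162 = 8.34 m. Hydraulic radius R = A/P = 5.187/8.34 = 0.6219 m. Q_A = (1/0.015)·5.187·0.6219^(2/3)·√0.0084 = 23.09 m³/s.
Channel B: For a triangular section with side slope z = 2.1: A = zy² = 2.1×1.67² = 5.857 m²; P = 2y√(1+z²) = 2×1.67×2.326 = 7.769 m. Hydraulic radius R = A/P = 5.857/7.769 = 0.7539 m. Q_B = (1/0.015)·5.857·0.7539^(2/3)·√0.0084 = 29.64 m³/s.
The larger discharge is 29.64 m³/s and the smaller is 23.09 m³/s; the ratio is 1.28.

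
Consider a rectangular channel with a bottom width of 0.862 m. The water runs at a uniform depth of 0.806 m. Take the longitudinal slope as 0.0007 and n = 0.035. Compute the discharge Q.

Q = 0.225 m³/s

Flow area A = b·y = 0.862 × 0.806 = 0.6948 m². Wetted perimeter P = b + 2y = 0.862 + 2×0.806 = 2.474 m.
Hydraulic radius R = A/P = 0.6948/2.474 = 0.2808 m.
Manning's equation: Q = (1/n) A R^(2/3) S^(1/2) = (1/0.035) × 0.6948 × 0.2808^(2/3) × 0.0007^(1/2) = 0.225 m³/s.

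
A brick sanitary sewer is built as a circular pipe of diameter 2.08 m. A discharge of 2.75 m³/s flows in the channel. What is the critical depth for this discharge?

At critical depth, Q² T / (g A³) = 1, i.e. A³/T = Q²/g = 2.75²/9.81 = 0.7709.
Try y = 0.647 m: A³/T = 0.3804 — too small.
Try y = 0.777 m: A³/T = 0.7713 — close enough.

y_c = 0.777 m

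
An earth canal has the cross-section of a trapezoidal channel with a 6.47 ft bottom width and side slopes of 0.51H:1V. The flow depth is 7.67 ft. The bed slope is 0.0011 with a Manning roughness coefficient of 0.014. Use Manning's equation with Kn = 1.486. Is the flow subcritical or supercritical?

subcritical

With bottom width b = 6.47 ft and side slope z = 0.51: A = (b + zy)y = (6.47 + 0.51×7.67)×7.67 = 79.63 ft²; P = b + 2y√(1+z²) = 6.47 + 2×7.67×1.123 = 23.69 ft.
Hydraulic radius R = A/P = 79.63/23.69 = 3.361 ft.
V = (1.486/n) R^(2/3) √S = (1.486/0.014) × 3.361^(2/3) × √0.0011 = 7.899 ft/s. Hydraulic depth D_h = A/T = 79.63/14.29 = 5.571 ft.
Froude number Fr = V/√(g·D_h) = 7.899/√(32.2×5.571) = 0.59, which is less than 1, so the flow is subcritical.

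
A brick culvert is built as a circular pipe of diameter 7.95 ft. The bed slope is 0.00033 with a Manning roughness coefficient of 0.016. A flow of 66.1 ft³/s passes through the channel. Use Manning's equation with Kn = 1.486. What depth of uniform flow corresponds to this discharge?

Manning's equation rearranged: A R^(2/3) = nQ / (1.486·√S) = 0.016 × 66.1 / (1.486 × √0.00033) = 39.18.
Trying y = 2.88 ft: A R^(2/3) = 22.01 — short.
Trying y = 3.97 ft: A R^(2/3) = 39.15 — matches.

y_n = 3.97 ft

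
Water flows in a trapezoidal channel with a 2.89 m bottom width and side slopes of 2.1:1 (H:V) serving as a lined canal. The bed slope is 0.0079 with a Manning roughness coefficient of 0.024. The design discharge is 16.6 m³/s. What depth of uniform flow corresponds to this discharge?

Manning's equation rearranged: A R^(2/3) = nQ / (1·√S) = 0.024 × 16.6 / (√0.0079) = 4.482.
Trying y = 1.23 m: A R^(2/3) = 5.712 — over.
Trying y = 0.893 m: A R^(2/3) = 3.041 — short.
Trying y = 1.09 m: A R^(2/3) = 4.489 — matches.

y_n = 1.09 m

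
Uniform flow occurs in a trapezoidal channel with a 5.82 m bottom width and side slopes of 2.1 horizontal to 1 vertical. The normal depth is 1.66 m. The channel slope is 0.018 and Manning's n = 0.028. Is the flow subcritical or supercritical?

supercritical

With bottom width b = 5.82 m and side slope z = 2.1: A = (b + zy)y = (5.82 + 2.1×1.66)×1.66 = 15.45 m²; P = b + 2y√(1+z²) = 5.82 + 2×1.66×2.326 = 13.54 m.
Hydraulic radius R = A/P = 15.45/13.54 = 1.141 m.
V = (1/n) R^(2/3) √S = (1/0.028) × 1.141^(2/3) × √0.018 = 5.231 m/s. Hydraulic depth D_h = A/T = 15.45/12.79 = 1.208 m.
Froude number Fr = V/√(g·D_h) = 5.231/√(9.81×1.208) = 1.52, which is greater than 1, so the flow is supercritical.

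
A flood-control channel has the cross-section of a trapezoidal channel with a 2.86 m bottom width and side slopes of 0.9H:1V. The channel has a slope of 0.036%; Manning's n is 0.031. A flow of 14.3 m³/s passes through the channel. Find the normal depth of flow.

y_n = 3.08 m

Manning's equation rearranged: A R^(2/3) = nQ / (1·√S) = 0.031 × 14.3 / (√0.00036) = 23.36.
Try y = 3.82 m: A R^(2/3) = 36.01 — high.
Try y = 2.14 m: A R^(2/3) = 11.49 — low.
Try y = 3.08 m: A R^(2/3) = 23.29 — ≈ 23.36.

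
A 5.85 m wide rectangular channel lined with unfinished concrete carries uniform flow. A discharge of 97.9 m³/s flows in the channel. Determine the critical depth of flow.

For a rectangular channel, critical depth y_c = (q²/g)^(1/3) where q = Q/b = 97.9/5.85 = 16.74 m²/s.
So y_c = (16.74²/9.81)^(1/3) = 3.06 m.

y_c = 3.06 m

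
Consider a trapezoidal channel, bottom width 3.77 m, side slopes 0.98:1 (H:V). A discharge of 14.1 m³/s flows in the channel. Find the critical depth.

At critical depth, Q² T / (g A³) = 1, i.e. A³/T = Q²/g = 14.1²/9.81 = 20.27.
Trying y = 0.729 m: A³/T = 6.72 — too small.
Trying y = 1.14 m: A³/T = 28.8 — too large.
Trying y = 1.02 m: A³/T = 19.96 — close enough.

y_c = 1.02 m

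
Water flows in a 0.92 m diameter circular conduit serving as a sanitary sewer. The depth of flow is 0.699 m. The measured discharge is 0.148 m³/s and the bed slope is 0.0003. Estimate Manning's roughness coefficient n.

For a circular section of diameter D = 0.92 m at depth y = 0.699 m, the central angle is θ = 2 arccos(1 − 2y/D) = 4.234 rad. Then A = (D²/8)(θ − sin θ) = 0.5419 m² and P = Dθ/2 = 1.948 m.
Hydraulic radius R = A/P = 0.5419/1.948 = 0.2782 m.
Rearranging Manning's equation: n = (1/Q) A R^(2/3) S^(1/2) = (1/0.148) × 0.5419 × 0.2782^(2/3) × √0.0003 = 0.027.

n = 0.027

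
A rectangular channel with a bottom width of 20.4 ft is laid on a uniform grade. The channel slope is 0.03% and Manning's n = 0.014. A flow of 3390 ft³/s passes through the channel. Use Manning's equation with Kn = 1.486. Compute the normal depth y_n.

Manning's equation rearranged: A R^(2/3) = nQ / (1.486·√S) = 0.014 × 3390 / (1.486 × √0.0003) = 1844.
At y = 20.4 ft: A R^(2/3) = 1494 — short.
At y = 26.9 ft: A R^(2/3) = 2083 — over.
At y = 24.3 ft: A R^(2/3) = 1846 — ≈ 1844.

y_n = 24.3 ft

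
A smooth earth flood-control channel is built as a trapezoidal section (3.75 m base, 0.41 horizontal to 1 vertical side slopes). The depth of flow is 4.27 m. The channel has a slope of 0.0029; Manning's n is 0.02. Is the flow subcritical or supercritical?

subcritical

With bottom width b = 3.75 m and side slope z = 0.41: A = (b + zy)y = (3.75 + 0.41×4.27)×4.27 = 23.49 m²; P = b + 2y√(1+z²) = 3.75 + 2×4.27×1.081 = 12.98 m.
Hydraulic radius R = A/P = 23.49/12.98 = 1.81 m.
V = (1/n) R^(2/3) √S = (1/0.02) × 1.81^(2/3) × √0.0029 = 3.998 m/s. Hydraulic depth D_h = A/T = 23.49/7.251 = 3.239 m.
Froude number Fr = V/√(g·D_h) = 3.998/√(9.81×3.239) = 0.709, which is less than 1, so the flow is subcritical.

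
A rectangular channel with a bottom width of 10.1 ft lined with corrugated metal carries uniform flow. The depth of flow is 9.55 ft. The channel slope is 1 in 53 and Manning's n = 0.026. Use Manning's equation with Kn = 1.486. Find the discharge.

Flow area A = b·y = 10.1 × 9.55 = 96.45 ft². Wetted perimeter P = b + 2y = 10.1 + 2×9.55 = 29.2 ft.
Hydraulic radius R = A/P = 96.45/29.2 = 3.303 ft.
Manning's equation: Q = (1.486/n) A R^(2/3) S^(1/2) = (1.486/0.026) × 96.45 × 3.303^(2/3) × 0.01887^(1/2) = 1680 ft³/s.

Q = 1680 ft³/s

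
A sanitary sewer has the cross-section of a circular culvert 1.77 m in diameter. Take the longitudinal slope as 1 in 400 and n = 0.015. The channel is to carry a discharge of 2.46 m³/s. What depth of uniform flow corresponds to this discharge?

y_n = 0.902 m

Manning's equation rearranged: A R^(2/3) = nQ / (1·√S) = 0.015 × 2.46 / (√0.0025) = 0.738.
Trying y = 0.672 m: A R^(2/3) = 0.4374 — low.
Trying y = 1.09 m: A R^(2/3) = 0.9986 — high.
Trying y = 0.902 m: A R^(2/3) = 0.7378 — close enough.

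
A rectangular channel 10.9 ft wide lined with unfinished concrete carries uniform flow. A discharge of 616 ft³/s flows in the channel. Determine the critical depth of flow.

y_c = 4.63 ft

For a rectangular channel, critical depth y_c = (q²/g)^(1/3) where q = Q/b = 616/10.9 = 56.51 ft²/s.
So y_c = (56.51²/32.2)^(1/3) = 4.63 ft.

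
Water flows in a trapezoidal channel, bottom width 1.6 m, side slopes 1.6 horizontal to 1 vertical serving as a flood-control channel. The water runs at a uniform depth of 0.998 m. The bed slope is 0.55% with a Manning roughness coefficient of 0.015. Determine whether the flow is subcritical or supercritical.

With bottom width b = 1.6 m and side slope z = 1.6: A = (b + zy)y = (1.6 + 1.6×0.998)×0.998 = 3.19 m²; P = b + 2y√(1+z²) = 1.6 + 2×0.998×1.887 = 5.366 m.
Hydraulic radius R = A/P = 3.19/5.366 = 0.5946 m.
V = (1/n) R^(2/3) √S = (1/0.015) × 0.5946^(2/3) × √0.0055 = 3.496 m/s. Hydraulic depth D_h = A/T = 3.19/4.794 = 0.6656 m.
Froude number Fr = V/√(g·D_h) = 3.496/√(9.81×0.6656) = 1.37, which is greater than 1, so the flow is supercritical.

supercritical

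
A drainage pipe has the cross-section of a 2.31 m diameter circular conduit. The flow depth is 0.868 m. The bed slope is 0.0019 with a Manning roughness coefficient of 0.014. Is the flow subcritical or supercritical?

subcritical

For a circular section of diameter D = 2.31 m at depth y = 0.868 m, the central angle is θ = 2 arccos(1 − 2y/D) = 2.639 rad. Then A = (D²/8)(θ − sin θ) = 1.439 m² and P = Dθ/2 = 3.048 m.
Hydraulic radius R = A/P = 1.439/3.048 = 0.4722 m.
V = (1/n) R^(2/3) √S = (1/0.014) × 0.4722^(2/3) × √0.0019 = 1.888 m/s. Hydraulic depth D_h = A/T = 1.439/2.238 = 0.6433 m.
Froude number Fr = V/√(g·D_h) = 1.888/√(9.81×0.6433) = 0.752, which is less than 1, so the flow is subcritical.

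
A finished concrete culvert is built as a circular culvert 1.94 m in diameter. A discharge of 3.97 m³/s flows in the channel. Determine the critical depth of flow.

y_c = 0.961 m

At critical depth, Q² T / (g A³) = 1, i.e. A³/T = Q²/g = 3.97²/9.81 = 1.607.
Trying y = 1.16 m: A³/T = 3.297 — too large.
Trying y = 0.68 m: A³/T = 0.4259 — too small.
Trying y = 0.961 m: A³/T = 1.606 — close enough.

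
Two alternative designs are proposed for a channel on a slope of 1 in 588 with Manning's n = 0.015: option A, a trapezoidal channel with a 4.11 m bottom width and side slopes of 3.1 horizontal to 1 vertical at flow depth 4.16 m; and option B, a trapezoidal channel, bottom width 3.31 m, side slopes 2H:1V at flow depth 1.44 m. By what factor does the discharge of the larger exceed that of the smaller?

14.5

Channel A: With bottom width b = 4.11 m and side slope z = 3.1: A = (b + zy)y = (4.11 + 3.1×4.16)×4.16 = 70.74 m²; P = b + 2y√(1+z²) = 4.11 + 2×4.16×3.257 = 31.21 m. Hydraulic radius R = A/P = 70.74/31.21 = 2.267 m. Q_A = (1/0.015)·70.74·2.267^(2/3)·√0.001701 = 335.6 m³/s.
Channel B: With bottom width b = 3.31 m and side slope z = 2: A = (b + zy)y = (3.31 + 2×1.44)×1.44 = 8.914 m²; P = b + 2y√(1+z²) = 3.31 + 2×1.44×2.236 = 9.75 m. Hydraulic radius R = A/P = 8.914/9.75 = 0.9142 m. Q_B = (1/0.015)·8.914·0.9142^(2/3)·√0.001701 = 23.08 m³/s.
The larger discharge is 335.6 m³/s and the smaller is 23.08 m³/s; the ratio is 14.5.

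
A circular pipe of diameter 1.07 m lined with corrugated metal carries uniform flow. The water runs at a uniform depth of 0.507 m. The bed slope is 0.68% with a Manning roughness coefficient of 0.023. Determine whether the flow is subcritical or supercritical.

For a circular section of diameter D = 1.07 m at depth y = 0.507 m, the central angle is θ = 2 arccos(1 − 2y/D) = 3.037 rad. Then A = (D²/8)(θ − sin θ) = 0.4197 m² and P = Dθ/2 = 1.625 m.
Hydraulic radius R = A/P = 0.4197/1.625 = 0.2583 m.
V = (1/n) R^(2/3) √S = (1/0.023) × 0.2583^(2/3) × √0.0068 = 1.454 m/s. Hydraulic depth D_h = A/T = 0.4197/1.069 = 0.3927 m.
Froude number Fr = V/√(g·D_h) = 1.454/√(9.81×0.3927) = 0.741, which is less than 1, so the flow is subcritical.

subcritical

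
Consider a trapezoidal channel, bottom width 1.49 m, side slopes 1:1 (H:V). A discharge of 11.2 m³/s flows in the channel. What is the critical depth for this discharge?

y_c = 1.33 m

At critical depth, Q² T / (g A³) = 1, i.e. A³/T = Q²/g = 11.2²/9.81 = 12.79.
At y = 1.52 m: A³/T = 21.14 — high.
At y = 1.01 m: A³/T = 4.586 — low.
At y = 1.33 m: A³/T = 12.71 — matches.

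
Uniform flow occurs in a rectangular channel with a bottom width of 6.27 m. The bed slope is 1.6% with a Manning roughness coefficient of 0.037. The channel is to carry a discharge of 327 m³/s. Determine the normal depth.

y_n = 8.74 m

Manning's equation rearranged: A R^(2/3) = nQ / (1·√S) = 0.037 × 327 / (√0.016) = 95.65.
Trying y = 10.3 m: A R^(2/3) = 115.9 — high.
Trying y = 6.55 m: A R^(2/3) = 67.78 — low.
Trying y = 8.74 m: A R^(2/3) = 95.69 — ≈ 95.65.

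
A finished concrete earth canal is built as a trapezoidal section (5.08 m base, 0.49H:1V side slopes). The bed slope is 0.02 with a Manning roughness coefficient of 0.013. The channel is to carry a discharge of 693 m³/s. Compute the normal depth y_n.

Manning's equation rearranged: A R^(2/3) = nQ / (1·√S) = 0.013 × 693 / (√0.02) = 63.7.
Try y = 5.33 m: A R^(2/3) = 73.87 — too large.
Try y = 3.93 m: A R^(2/3) = 43.56 — too small.
Try y = 4.9 m: A R^(2/3) = 63.72 — ≈ 63.7.

y_n = 4.9 m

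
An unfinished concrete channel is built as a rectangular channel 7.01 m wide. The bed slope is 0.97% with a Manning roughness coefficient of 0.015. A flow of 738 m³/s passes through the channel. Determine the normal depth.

Manning's equation rearranged: A R^(2/3) = nQ / (1·√S) = 0.015 × 738 / (√0.0097) = 112.4.
Try y = 11 m: A R^(2/3) = 148 — over.
Try y = 7.55 m: A R^(2/3) = 94.71 — short.
Try y = 8.71 m: A R^(2/3) = 112.4 — ≈ 112.4.

y_n = 8.71 m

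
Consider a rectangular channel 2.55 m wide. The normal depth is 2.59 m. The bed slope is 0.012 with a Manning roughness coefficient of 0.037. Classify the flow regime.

subcritical

Flow area A = b·y = 2.55 × 2.59 = 6.604 m². Wetted perimeter P = b + 2y = 2.55 + 2×2.59 = 7.73 m.
Hydraulic radius R = A/P = 6.604/7.73 = 0.8544 m.
V = (1/n) R^(2/3) √S = (1/0.037) × 0.8544^(2/3) × √0.012 = 2.666 m/s. Hydraulic depth D_h = A/T = 6.604/2.55 = 2.59 m.
Froude number Fr = V/√(g·D_h) = 2.666/√(9.81×2.59) = 0.529, which is less than 1, so the flow is subcritical.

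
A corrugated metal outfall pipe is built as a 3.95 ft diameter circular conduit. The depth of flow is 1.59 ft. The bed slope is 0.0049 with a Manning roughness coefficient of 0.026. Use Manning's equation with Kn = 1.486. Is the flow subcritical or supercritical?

subcritical

For a circular section of diameter D = 3.95 ft at depth y = 1.59 ft, the central angle is θ = 2 arccos(1 − 2y/D) = 2.749 rad. Then A = (D²/8)(θ − sin θ) = 4.616 ft² and P = Dθ/2 = 5.43 ft.
Hydraulic radius R = A/P = 4.616/5.43 = 0.8501 ft.
V = (1.486/n) R^(2/3) √S = (1.486/0.026) × 0.8501^(2/3) × √0.0049 = 3.59 ft/s. Hydraulic depth D_h = A/T = 4.616/3.874 = 1.191 ft.
Froude number Fr = V/√(g·D_h) = 3.59/√(32.2×1.191) = 0.58, which is less than 1, so the flow is subcritical.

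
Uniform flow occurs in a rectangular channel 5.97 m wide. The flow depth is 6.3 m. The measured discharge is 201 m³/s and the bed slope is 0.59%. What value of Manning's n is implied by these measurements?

n = 0.023

Flow area A = b·y = 5.97 × 6.3 = 37.61 m². Wetted perimeter P = b + 2y = 5.97 + 2×6.3 = 18.57 m.
Hydraulic radius R = A/P = 37.61/18.57 = 2.025 m.
Rearranging Manning's equation: n = (1/Q) A R^(2/3) S^(1/2) = (1/201) × 37.61 × 2.025^(2/3) × √0.0059 = 0.023.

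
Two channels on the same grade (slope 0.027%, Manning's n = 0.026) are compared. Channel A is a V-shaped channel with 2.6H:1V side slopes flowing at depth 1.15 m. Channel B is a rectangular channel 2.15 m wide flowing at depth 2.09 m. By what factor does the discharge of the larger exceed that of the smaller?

1.57

Channel A: For a triangular section with side slope z = 2.6: A = zy² = 2.6×1.15² = 3.438 m²; P = 2y√(1+z²) = 2×1.15×2.786 = 6.407 m. Hydraulic radius R = A/P = 3.438/6.407 = 0.5367 m. Q_A = (1/0.026)·3.438·0.5367^(2/3)·√0.00027 = 1.435 m³/s.
Channel B: Flow area A = b·y = 2.15 × 2.09 = 4.493 m². Wetted perimeter P = b + 2y = 2.15 + 2×2.09 = 6.33 m. Hydraulic radius R = A/P = 4.493/6.33 = 0.7099 m. Q_B = (1/0.026)·4.493·0.7099^(2/3)·√0.00027 = 2.26 m³/s.
The larger discharge is 2.26 m³/s and the smaller is 1.435 m³/s; the ratio is 1.57.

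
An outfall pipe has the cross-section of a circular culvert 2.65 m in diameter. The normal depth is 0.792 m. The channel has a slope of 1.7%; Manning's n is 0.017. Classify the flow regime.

supercritical

For a circular section of diameter D = 2.65 m at depth y = 0.792 m, the central angle is θ = 2 arccos(1 − 2y/D) = 2.314 rad. Then A = (D²/8)(θ − sin θ) = 1.384 m² and P = Dθ/2 = 3.066 m.
Hydraulic radius R = A/P = 1.384/3.066 = 0.4516 m.
V = (1/n) R^(2/3) √S = (1/0.017) × 0.4516^(2/3) × √0.017 = 4.514 m/s. Hydraulic depth D_h = A/T = 1.384/2.426 = 0.5706 m.
Froude number Fr = V/√(g·D_h) = 4.514/√(9.81×0.5706) = 1.91, which is greater than 1, so the flow is supercritical.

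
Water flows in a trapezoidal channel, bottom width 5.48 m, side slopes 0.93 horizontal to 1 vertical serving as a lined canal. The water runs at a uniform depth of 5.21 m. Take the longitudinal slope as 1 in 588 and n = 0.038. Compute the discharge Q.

Q = 114 m³/s

With bottom width b = 5.48 m and side slope z = 0.93: A = (b + zy)y = (5.48 + 0.93×5.21)×5.21 = 53.79 m²; P = b + 2y√(1+z²) = 5.48 + 2×5.21×1.366 = 19.71 m.
Hydraulic radius R = A/P = 53.79/19.71 = 2.729 m.
Manning's equation: Q = (1/n) A R^(2/3) S^(1/2) = (1/0.038) × 53.79 × 2.729^(2/3) × 0.001701^(1/2) = 114 m³/s.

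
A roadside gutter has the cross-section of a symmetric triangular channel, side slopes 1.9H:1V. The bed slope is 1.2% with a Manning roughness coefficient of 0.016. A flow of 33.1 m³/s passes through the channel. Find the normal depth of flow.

y_n = 1.74 m

Manning's equation rearranged: A R^(2/3) = nQ / (1·√S) = 0.016 × 33.1 / (√0.012) = 4.835.
Try y = 1.31 m: A R^(2/3) = 2.267 — low.
Try y = 2.17 m: A R^(2/3) = 8.708 — high.
Try y = 1.74 m: A R^(2/3) = 4.832 — matches.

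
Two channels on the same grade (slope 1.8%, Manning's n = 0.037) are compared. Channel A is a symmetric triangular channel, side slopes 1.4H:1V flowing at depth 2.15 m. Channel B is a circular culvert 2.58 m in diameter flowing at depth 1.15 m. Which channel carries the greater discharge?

channel A

Channel A: For a triangular section with side slope z = 1.4: A = zy² = 1.4×2.15² = 6.471 m²; P = 2y√(1+z²) = 2×2.15×1.72 = 7.398 m. Hydraulic radius R = A/P = 6.471/7.398 = 0.8748 m. Q_A = (1/0.037)·6.471·0.8748^(2/3)·√0.018 = 21.46 m³/s.
Channel B: For a circular section of diameter D = 2.58 m at depth y = 1.15 m, the central angle is θ = 2 arccos(1 − 2y/D) = 2.924 rad. Then A = (D²/8)(θ − sin θ) = 2.253 m² and P = Dθ/2 = 3.772 m. Hydraulic radius R = A/P = 2.253/3.772 = 0.5974 m. Q_B = (1/0.037)·2.253·0.5974^(2/3)·√0.018 = 5.796 m³/s.
Q_A = 21.46 m³/s vs Q_B = 5.796 m³/s, so channel A carries more.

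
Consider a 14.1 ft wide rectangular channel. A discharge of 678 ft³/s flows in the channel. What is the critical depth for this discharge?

y_c = 4.16 ft

For a rectangular channel, critical depth y_c = (q²/g)^(1/3) where q = Q/b = 678/14.1 = 48.09 ft²/s.
So y_c = (48.09²/32.2)^(1/3) = 4.16 ft.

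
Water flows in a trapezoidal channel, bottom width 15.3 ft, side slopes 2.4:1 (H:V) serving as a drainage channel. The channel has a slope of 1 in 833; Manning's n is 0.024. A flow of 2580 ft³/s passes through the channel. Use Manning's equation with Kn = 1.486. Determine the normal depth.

y_n = 9.74 ft

Manning's equation rearranged: A R^(2/3) = nQ / (1.486·√S) = 0.024 × 2580 / (1.486 × √0.0012) = 1203.
At y = 12.1 ft: A R^(2/3) = 1937 — too large.
At y = 8.6 ft: A R^(2/3) = 921.7 — too small.
At y = 9.74 ft: A R^(2/3) = 1204 — close enough.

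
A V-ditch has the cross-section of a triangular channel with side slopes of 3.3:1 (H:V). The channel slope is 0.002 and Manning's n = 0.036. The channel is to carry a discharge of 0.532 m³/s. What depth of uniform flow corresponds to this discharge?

Manning's equation rearranged: A R^(2/3) = nQ / (1·√S) = 0.036 × 0.532 / (√0.002) = 0.4283.
At y = 0.407 m: A R^(2/3) = 0.1837 — short.
At y = 0.63 m: A R^(2/3) = 0.5889 — over.
At y = 0.559 m: A R^(2/3) = 0.4281 — close enough.

y_n = 0.559 m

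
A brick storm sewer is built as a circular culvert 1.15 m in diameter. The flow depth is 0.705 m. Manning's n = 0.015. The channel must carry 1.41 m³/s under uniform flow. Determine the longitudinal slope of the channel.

S = 0.00453

For a circular section of diameter D = 1.15 m at depth y = 0.705 m, the central angle is θ = 2 arccos(1 − 2y/D) = 3.598 rad. Then A = (D²/8)(θ − sin θ) = 0.6676 m² and P = Dθ/2 = 2.069 m.
Hydraulic radius R = A/P = 0.6676/2.069 = 0.3227 m.
From Manning's equation, S = [nQ / (1 A R^(2/3))]² = [0.015 × 1.41 / (1 × 0.6676 × 0.3227^(2/3))]² = 0.00453.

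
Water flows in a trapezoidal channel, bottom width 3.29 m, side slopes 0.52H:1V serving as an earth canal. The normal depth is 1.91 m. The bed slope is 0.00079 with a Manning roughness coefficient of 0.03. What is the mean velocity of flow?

With bottom width b = 3.29 m and side slope z = 0.52: A = (b + zy)y = (3.29 + 0.52×1.91)×1.91 = 8.181 m²; P = b + 2y√(1+z²) = 3.29 + 2×1.91×1.127 = 7.596 m.
Hydraulic radius R = A/P = 8.181/7.596 = 1.077 m.
From Manning's equation, V = (1/n) R^(2/3) S^(1/2) = (1/0.03) × 1.077^(2/3) × 0.00079^(1/2) = 0.984 m/s.

V = 0.984 m/s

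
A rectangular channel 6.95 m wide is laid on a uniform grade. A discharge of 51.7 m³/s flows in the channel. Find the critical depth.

y_c = 1.78 m

For a rectangular channel, critical depth y_c = (q²/g)^(1/3) where q = Q/b = 51.7/6.95 = 7.439 m²/s.
So y_c = (7.439²/9.81)^(1/3) = 1.78 m.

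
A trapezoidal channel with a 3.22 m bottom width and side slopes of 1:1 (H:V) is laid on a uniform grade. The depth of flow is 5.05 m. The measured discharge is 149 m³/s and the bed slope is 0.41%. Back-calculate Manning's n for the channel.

n = 0.032

With bottom width b = 3.22 m and side slope z = 1: A = (b + zy)y = (3.22 + 1×5.05)×5.05 = 41.76 m²; P = b + 2y√(1+z²) = 3.22 + 2×5.05×1.414 = 17.5 m.
Hydraulic radius R = A/P = 41.76/17.5 = 2.386 m.
Rearranging Manning's equation: n = (1/Q) A R^(2/3) S^(1/2) = (1/149) × 41.76 × 2.386^(2/3) × √0.0041 = 0.032.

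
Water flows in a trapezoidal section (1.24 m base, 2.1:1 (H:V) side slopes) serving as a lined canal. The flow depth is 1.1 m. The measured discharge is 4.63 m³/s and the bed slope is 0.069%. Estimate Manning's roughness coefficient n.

With bottom width b = 1.24 m and side slope z = 2.1: A = (b + zy)y = (1.24 + 2.1×1.1)×1.1 = 3.905 m²; P = b + 2y√(1+z²) = 1.24 + 2×1.1×2.326 = 6.357 m.
Hydraulic radius R = A/P = 3.905/6.357 = 0.6143 m.
Rearranging Manning's equation: n = (1/Q) A R^(2/3) S^(1/2) = (1/4.63) × 3.905 × 0.6143^(2/3) × √0.00069 = 0.016.

n = 0.016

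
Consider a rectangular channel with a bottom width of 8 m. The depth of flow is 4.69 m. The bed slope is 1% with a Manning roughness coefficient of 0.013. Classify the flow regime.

supercritical

Flow area A = b·y = 8 × 4.69 = 37.52 m². Wetted perimeter P = b + 2y = 8 + 2×4.69 = 17.38 m.
Hydraulic radius R = A/P = 37.52/17.38 = 2.159 m.
V = (1/n) R^(2/3) √S = (1/0.013) × 2.159^(2/3) × √0.01 = 12.85 m/s. Hydraulic depth D_h = A/T = 37.52/8 = 4.69 m.
Froude number Fr = V/√(g·D_h) = 12.85/√(9.81×4.69) = 1.89, which is greater than 1, so the flow is supercritical.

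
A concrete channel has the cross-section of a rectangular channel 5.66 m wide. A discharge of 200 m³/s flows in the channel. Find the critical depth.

y_c = 5.03 m

For a rectangular channel, critical depth y_c = (q²/g)^(1/3) where q = Q/b = 200/5.66 = 35.34 m²/s.
So y_c = (35.34²/9.81)^(1/3) = 5.03 m.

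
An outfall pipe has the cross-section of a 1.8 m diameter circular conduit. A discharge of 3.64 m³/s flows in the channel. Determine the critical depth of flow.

y_c = 0.94 m

At critical depth, Q² T / (g A³) = 1, i.e. A³/T = Q²/g = 3.64²/9.81 = 1.351.
At y = 1.05 m: A³/T = 2.062 — too large.
At y = 0.702 m: A³/T = 0.4418 — too small.
At y = 0.94 m: A³/T = 1.351 — matches.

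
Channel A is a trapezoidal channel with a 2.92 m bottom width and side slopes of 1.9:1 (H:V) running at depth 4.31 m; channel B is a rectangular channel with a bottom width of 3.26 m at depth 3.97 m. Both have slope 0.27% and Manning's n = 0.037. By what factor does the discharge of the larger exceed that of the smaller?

Channel A: With bottom width b = 2.92 m and side slope z = 1.9: A = (b + zy)y = (2.92 + 1.9×4.31)×4.31 = 47.88 m²; P = b + 2y√(1+z²) = 2.92 + 2×4.31×2.147 = 21.43 m. Hydraulic radius R = A/P = 47.88/21.43 = 2.234 m. Q_A = (1/0.037)·47.88·2.234^(2/3)·√0.0027 = 114.9 m³/s.
Channel B: Flow area A = b·y = 3.26 × 3.97 = 12.94 m². Wetted perimeter P = b + 2y = 3.26 + 2×3.97 = 11.2 m. Hydraulic radius R = A/P = 12.94/11.2 = 1.156 m. Q_B = (1/0.037)·12.94·1.156^(2/3)·√0.0027 = 20.01 m³/s.
The larger discharge is 114.9 m³/s and the smaller is 20.01 m³/s; the ratio is 5.74.

5.74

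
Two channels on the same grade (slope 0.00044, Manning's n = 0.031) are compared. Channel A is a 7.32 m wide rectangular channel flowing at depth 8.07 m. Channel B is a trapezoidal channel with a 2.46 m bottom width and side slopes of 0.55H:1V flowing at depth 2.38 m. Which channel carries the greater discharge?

channel A

Channel A: Flow area A = b·y = 7.32 × 8.07 = 59.07 m². Wetted perimeter P = b + 2y = 7.32 + 2×8.07 = 23.46 m. Hydraulic radius R = A/P = 59.07/23.46 = 2.518 m. Q_A = (1/0.031)·59.07·2.518^(2/3)·√0.00044 = 73.98 m³/s.
Channel B: With bottom width b = 2.46 m and side slope z = 0.55: A = (b + zy)y = (2.46 + 0.55×2.38)×2.38 = 8.97 m²; P = b + 2y√(1+z²) = 2.46 + 2×2.38×1.141 = 7.892 m. Hydraulic radius R = A/P = 8.97/7.892 = 1.137 m. Q_B = (1/0.031)·8.97·1.137^(2/3)·√0.00044 = 6.61 m³/s.
Q_A = 73.98 m³/s vs Q_B = 6.61 m³/s, so channel A carries more.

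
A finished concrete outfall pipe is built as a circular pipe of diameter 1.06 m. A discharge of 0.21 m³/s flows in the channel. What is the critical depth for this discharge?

At critical depth, Q² T / (g A³) = 1, i.e. A³/T = Q²/g = 0.21²/9.81 = 0.004495.
Try y = 0.304 m: A³/T = 0.009542 — too large.
Try y = 0.195 m: A³/T = 0.001685 — too small.
Try y = 0.251 m: A³/T = 0.004527 — close enough.

y_c = 0.251 m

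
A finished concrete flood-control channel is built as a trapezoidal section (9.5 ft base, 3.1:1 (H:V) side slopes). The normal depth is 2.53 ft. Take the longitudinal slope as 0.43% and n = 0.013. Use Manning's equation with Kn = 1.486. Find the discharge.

With bottom width b = 9.5 ft and side slope z = 3.1: A = (b + zy)y = (9.5 + 3.1×2.53)×2.53 = 43.88 ft²; P = b + 2y√(1+z²) = 9.5 + 2×2.53×3.257 = 25.98 ft.
Hydraulic radius R = A/P = 43.88/25.98 = 1.689 ft.
Manning's equation: Q = (1.486/n) A R^(2/3) S^(1/2) = (1.486/0.013) × 43.88 × 1.689^(2/3) × 0.0043^(1/2) = 466 ft³/s.

Q = 466 ft³/s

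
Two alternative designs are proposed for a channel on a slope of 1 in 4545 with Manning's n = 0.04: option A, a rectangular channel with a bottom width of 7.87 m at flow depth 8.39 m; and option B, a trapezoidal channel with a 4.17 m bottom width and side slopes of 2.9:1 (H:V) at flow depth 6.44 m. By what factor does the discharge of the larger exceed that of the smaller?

Channel A: Flow area A = b·y = 7.87 × 8.39 = 66.03 m². Wetted perimeter P = b + 2y = 7.87 + 2×8.39 = 24.65 m. Hydraulic radius R = A/P = 66.03/24.65 = 2.679 m. Q_A = (1/0.04)·66.03·2.679^(2/3)·√0.00022 = 47.23 m³/s.
Channel B: With bottom width b = 4.17 m and side slope z = 2.9: A = (b + zy)y = (4.17 + 2.9×6.44)×6.44 = 147.1 m²; P = b + 2y√(1+z²) = 4.17 + 2×6.44×3.068 = 43.68 m. Hydraulic radius R = A/P = 147.1/43.68 = 3.368 m. Q_B = (1/0.04)·147.1·3.368^(2/3)·√0.00022 = 122.6 m³/s.
The larger discharge is 122.6 m³/s and the smaller is 47.23 m³/s; the ratio is 2.6.

2.6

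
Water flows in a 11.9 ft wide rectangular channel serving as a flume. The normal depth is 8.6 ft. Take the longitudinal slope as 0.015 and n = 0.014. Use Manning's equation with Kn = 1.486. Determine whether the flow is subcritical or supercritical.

Flow area A = b·y = 11.9 × 8.6 = 102.3 ft². Wetted perimeter P = b + 2y = 11.9 + 2×8.6 = 29.1 ft.
Hydraulic radius R = A/P = 102.3/29.1 = 3.517 ft.
V = (1.486/n) R^(2/3) √S = (1.486/0.014) × 3.517^(2/3) × √0.015 = 30.06 ft/s. Hydraulic depth D_h = A/T = 102.3/11.9 = 8.6 ft.
Froude number Fr = V/√(g·D_h) = 30.06/√(32.2×8.6) = 1.81, which is greater than 1, so the flow is supercritical.

supercritical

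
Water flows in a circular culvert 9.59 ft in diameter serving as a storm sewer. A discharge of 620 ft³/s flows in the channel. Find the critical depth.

At critical depth, Q² T / (g A³) = 1, i.e. A³/T = Q²/g = 620²/32.2 = 11940.
Trying y = 7.28 ft: A³/T = 24830 — too large.
Trying y = 5.23 ft: A³/T = 6844 — too small.
Trying y = 6.05 ft: A³/T = 11960 — matches.

y_c = 6.05 ft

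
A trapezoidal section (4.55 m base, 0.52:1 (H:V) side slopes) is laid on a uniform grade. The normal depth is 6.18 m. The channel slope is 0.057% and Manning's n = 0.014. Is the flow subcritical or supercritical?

With bottom width b = 4.55 m and side slope z = 0.52: A = (b + zy)y = (4.55 + 0.52×6.18)×6.18 = 47.98 m²; P = b + 2y√(1+z²) = 4.55 + 2×6.18×1.127 = 18.48 m.
Hydraulic radius R = A/P = 47.98/18.48 = 2.596 m.
V = (1/n) R^(2/3) √S = (1/0.014) × 2.596^(2/3) × √0.00057 = 3.221 m/s. Hydraulic depth D_h = A/T = 47.98/10.98 = 4.371 m.
Froude number Fr = V/√(g·D_h) = 3.221/√(9.81×4.371) = 0.492, which is less than 1, so the flow is subcritical.

subcritical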